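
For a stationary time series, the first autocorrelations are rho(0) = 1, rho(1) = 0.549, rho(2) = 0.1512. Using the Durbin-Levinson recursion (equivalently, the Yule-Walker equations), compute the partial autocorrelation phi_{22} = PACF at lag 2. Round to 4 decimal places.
\phi_{22} = -0.2150

The PACF at lag k is phi_{kk}, the last component of the solution
to the Yule-Walker system G_k phi = r_k where
  (G_k)_{ij} = rho(|i - j|), (r_k)_i = rho(i), i,j = 1..k.
Equivalently, Durbin-Levinson gives phi_{kk} iteratively:
  phi_{11} = rho(1)
  phi_{kk} = [rho(k) - sum_{j=1..k-1} phi_{k-1,j} rho(k-j)]
            / [1 - sum_{j=1..k-1} phi_{k-1,j} rho(j)],
  phi_{k,j} = phi_{k-1,j} - phi_{kk} phi_{k-1,k-j},  j = 1..k-1.
Step k = 1:
  phi_11 = rho(1) = 0.549.
Step k = 2:
  phi_22 = [rho(2) - phi_11 rho(1)] / [1 - phi_11 rho(1)] = [0.1512 - (0.549)(0.549)] / [1 - (0.549)(0.549)]
         = -0.150201 / 0.698599 = -0.215.
Therefore phi_{22} = -0.2150.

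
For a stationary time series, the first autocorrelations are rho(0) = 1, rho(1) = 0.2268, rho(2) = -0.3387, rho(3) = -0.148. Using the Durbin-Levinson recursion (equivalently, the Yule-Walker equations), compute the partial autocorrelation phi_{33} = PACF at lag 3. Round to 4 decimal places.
\phi_{33} = 0.0681

The PACF at lag k is phi_{kk}, the last component of the solution
to the Yule-Walker system G_k phi = r_k where
  (G_k)_{ij} = rho(|i - j|), (r_k)_i = rho(i), i,j = 1..k.
Equivalently, Durbin-Levinson gives phi_{kk} iteratively:
  phi_{11} = rho(1)
  phi_{kk} = [rho(k) - sum_{j=1..k-1} phi_{k-1,j} rho(k-j)]
            / [1 - sum_{j=1..k-1} phi_{k-1,j} rho(j)],
  phi_{k,j} = phi_{k-1,j} - phi_{kk} phi_{k-1,k-j},  j = 1..k-1.
Step k = 1:
  phi_11 = rho(1) = 0.2268.
Step k = 2:
  phi_22 = [rho(2) - phi_11 rho(1)] / [1 - phi_11 rho(1)] = [-0.3387 - (0.2268)(0.2268)] / [1 - (0.2268)(0.2268)]
         = -0.39013824 / 0.94856176 = -0.411295.
  Update: phi_21 = phi_11 - phi_22 phi_11 = 0.2268 - (-0.411295)(0.2268) = 0.320082.
Step k = 3:
  phi_33 = [rho(3) - phi_21 rho(2) - phi_22 rho(1)] / [1 - phi_21 rho(1) - phi_22 rho(2)]
    numerator   = -0.148 - (0.320082)(-0.3387) - (-0.411295)(0.2268) = 0.05369323
    denominator = 1 - (0.320082)(0.2268) - (-0.411295)(-0.3387) = 0.78810005
  phi_33 = 0.05369323 / 0.78810005 = 0.0681.
Therefore phi_{33} = 0.0681.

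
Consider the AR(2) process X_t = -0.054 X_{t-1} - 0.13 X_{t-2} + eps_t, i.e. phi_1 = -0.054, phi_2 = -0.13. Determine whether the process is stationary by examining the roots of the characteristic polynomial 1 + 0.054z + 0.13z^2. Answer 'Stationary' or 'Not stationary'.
\text{Stationary}

The AR(p) characteristic polynomial is P(z) = 1 + 0.054z + 0.13z^2.
Stationarity requires all roots to lie outside the unit circle, i.e. |z| > 1 for every root.
Set 1 + (0.054) z + (0.13) z^2 = 0, i.e. a z^2 + b z + c = 0 with a = 0.13, b = 0.054, c = 1.
Discriminant D = b^2 - 4ac = (0.054)^2 - 4*(0.13)*1 = 0.002916 - (0.52) = -0.517084.
D < 0, so the roots are the complex-conjugate pair z = (-b +/- i sqrt(-D)) / (2a) = -0.2077 +/- 2.7657i.
For a conjugate pair |z|^2 = z * conj(z) = (product of roots) = c/a = 1/(0.13) = 7.692308, so |z| = sqrt(7.692308) = 2.7735 for both roots.
Moduli of all roots: 2.7735, 2.7735.
All moduli strictly greater than 1? Yes.
Verdict: Stationary.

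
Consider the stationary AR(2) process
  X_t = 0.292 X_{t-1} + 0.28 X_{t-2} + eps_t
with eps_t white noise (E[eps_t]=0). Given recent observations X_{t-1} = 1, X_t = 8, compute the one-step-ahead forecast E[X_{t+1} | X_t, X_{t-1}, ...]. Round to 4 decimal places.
E[X_{t+1} \mid \mathcal F_t] = 2.6160

For an AR(p) model X_t = c + sum_i phi_i X_{t-i} + eps_t, the
one-step-ahead conditional mean is
  E[X_{t+1} | X_t, ...] = c + sum_i phi_i X_{t+1-i}.
Substitute known values:
  E[X_{t+1} | ...] = (0.292) * (8) + (0.28) * (1)
                   = 2.6160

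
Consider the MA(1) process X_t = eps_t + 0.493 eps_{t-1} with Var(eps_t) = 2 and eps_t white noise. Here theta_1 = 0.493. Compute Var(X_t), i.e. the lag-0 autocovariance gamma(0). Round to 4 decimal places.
\gamma(0) = 2.4861

For an MA(q) process X_t = eps_t + sum_i theta_i eps_{t-i} with
Var(eps_t) = sigma^2, the variance is
  gamma(0) = sigma^2 * (1 + sum_i theta_i^2).
  sum_i theta_i^2 = (0.493)^2 = 0.243049.
  gamma(0) = 2 * (1 + 0.243049) = 2 * 1.243049 = 2.486098, which rounds to 2.4861.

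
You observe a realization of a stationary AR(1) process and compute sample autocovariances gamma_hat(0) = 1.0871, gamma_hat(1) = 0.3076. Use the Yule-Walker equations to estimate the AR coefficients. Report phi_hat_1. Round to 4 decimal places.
\hat\phi_{1} = 0.2830

The Yule-Walker equations for an AR(p) process read, in matrix form,
  Gamma_p phi = r_p,   with   (Gamma_p)_{ij} = gamma(|i - j|),
                       (r_p)_i = gamma(i),   i,j = 1..p.
Substitute the sample gammas (Toeplitz matrix and right-hand side of size 1):
  Gamma_p = [[1.0871]]
  r_p     = [0.3076]
With p = 1 this is the single equation gamma(0) phi_1 = gamma(1):
  phi_hat_1 = gamma(1) / gamma(0) = 0.3076 / 1.0871 = 0.2830.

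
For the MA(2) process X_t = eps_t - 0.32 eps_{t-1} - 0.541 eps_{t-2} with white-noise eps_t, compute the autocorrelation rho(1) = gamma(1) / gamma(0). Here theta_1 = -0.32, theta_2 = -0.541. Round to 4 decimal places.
\rho(1) = -0.1053

For an MA(q) process with theta_0 = 1, the autocovariance is
  gamma(k) = sigma^2 * sum_{i=0..q-k} theta_i * theta_{i+k},
and rho(k) = gamma(k) / gamma(0). Sigma^2 cancels.
  numerator   = (1)*(-0.32) + (-0.32)*(-0.541) = -0.14688.
  denominator = (1)^2 + (-0.32)^2 + (-0.541)^2 = 1.395081.
  rho(1) = -0.14688 / 1.395081 = -0.1053.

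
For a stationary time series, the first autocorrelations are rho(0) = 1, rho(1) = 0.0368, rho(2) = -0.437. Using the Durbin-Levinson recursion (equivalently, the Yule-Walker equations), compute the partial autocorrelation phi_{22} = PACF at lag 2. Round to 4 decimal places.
\phi_{22} = -0.4389

The PACF at lag k is phi_{kk}, the last component of the solution
to the Yule-Walker system G_k phi = r_k where
  (G_k)_{ij} = rho(|i - j|), (r_k)_i = rho(i), i,j = 1..k.
Equivalently, Durbin-Levinson gives phi_{kk} iteratively:
  phi_{11} = rho(1)
  phi_{kk} = [rho(k) - sum_{j=1..k-1} phi_{k-1,j} rho(k-j)]
            / [1 - sum_{j=1..k-1} phi_{k-1,j} rho(j)],
  phi_{k,j} = phi_{k-1,j} - phi_{kk} phi_{k-1,k-j},  j = 1..k-1.
Step k = 1:
  phi_11 = rho(1) = 0.0368.
Step k = 2:
  phi_22 = [rho(2) - phi_11 rho(1)] / [1 - phi_11 rho(1)] = [-0.437 - (0.0368)(0.0368)] / [1 - (0.0368)(0.0368)]
         = -0.43835424 / 0.99864576 = -0.4389.
Therefore phi_{22} = -0.4389.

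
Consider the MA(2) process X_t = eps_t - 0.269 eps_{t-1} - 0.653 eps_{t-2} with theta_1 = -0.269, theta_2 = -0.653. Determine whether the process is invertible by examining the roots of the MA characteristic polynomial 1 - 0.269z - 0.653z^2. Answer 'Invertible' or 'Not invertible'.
\text{Invertible}

The MA(q) characteristic polynomial is P(z) = 1 - 0.269z - 0.653z^2.
Invertibility requires all roots to lie outside the unit circle, i.e. |z| > 1 for every root.
Set 1 + (-0.269) z + (-0.653) z^2 = 0, i.e. a z^2 + b z + c = 0 with a = -0.653, b = -0.269, c = 1.
Discriminant D = b^2 - 4ac = (-0.269)^2 - 4*(-0.653)*1 = 0.072361 - (-2.612) = 2.684361.
D >= 0, so the roots are real: z = (-b +/- sqrt(D)) / (2a) = (0.269 +/- 1.638402) / (-1.306).
  z_1 = (0.269 + 1.638402) / (-1.306) = -1.4605,   |z_1| = 1.4605.
  z_2 = (0.269 - 1.638402) / (-1.306) = 1.0485,   |z_2| = 1.0485.
Moduli of all roots: 1.4605, 1.0485.
All moduli strictly greater than 1? Yes.
Verdict: Invertible.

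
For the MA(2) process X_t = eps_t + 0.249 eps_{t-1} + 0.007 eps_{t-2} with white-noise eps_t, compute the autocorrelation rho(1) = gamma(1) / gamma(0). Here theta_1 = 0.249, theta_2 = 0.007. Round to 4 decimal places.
\rho(1) = 0.2361

For an MA(q) process with theta_0 = 1, the autocovariance is
  gamma(k) = sigma^2 * sum_{i=0..q-k} theta_i * theta_{i+k},
and rho(k) = gamma(k) / gamma(0). Sigma^2 cancels.
  numerator   = (1)*(0.249) + (0.249)*(0.007) = 0.250743.
  denominator = (1)^2 + (0.249)^2 + (0.007)^2 = 1.06205.
  rho(1) = 0.250743 / 1.06205 = 0.2361.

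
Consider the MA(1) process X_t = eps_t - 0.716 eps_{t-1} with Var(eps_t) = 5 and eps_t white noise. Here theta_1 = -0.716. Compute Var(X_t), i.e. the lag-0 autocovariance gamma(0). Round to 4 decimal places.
\gamma(0) = 7.5633

For an MA(q) process X_t = eps_t + sum_i theta_i eps_{t-i} with
Var(eps_t) = sigma^2, the variance is
  gamma(0) = sigma^2 * (1 + sum_i theta_i^2).
  sum_i theta_i^2 = (-0.716)^2 = 0.512656.
  gamma(0) = 5 * (1 + 0.512656) = 5 * 1.512656 = 7.56328, which rounds to 7.5633.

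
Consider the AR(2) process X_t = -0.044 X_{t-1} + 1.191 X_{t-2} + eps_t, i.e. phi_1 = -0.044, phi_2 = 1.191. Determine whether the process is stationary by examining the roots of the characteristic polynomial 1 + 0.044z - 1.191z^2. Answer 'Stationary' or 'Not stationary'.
\text{Not stationary}

The AR(p) characteristic polynomial is P(z) = 1 + 0.044z - 1.191z^2.
Stationarity requires all roots to lie outside the unit circle, i.e. |z| > 1 for every root.
Set 1 + (0.044) z + (-1.191) z^2 = 0, i.e. a z^2 + b z + c = 0 with a = -1.191, b = 0.044, c = 1.
Discriminant D = b^2 - 4ac = (0.044)^2 - 4*(-1.191)*1 = 0.001936 - (-4.764) = 4.765936.
D >= 0, so the roots are real: z = (-b +/- sqrt(D)) / (2a) = (-0.044 +/- 2.183102) / (-2.382).
  z_1 = (-0.044 + 2.183102) / (-2.382) = -0.898,   |z_1| = 0.898.
  z_2 = (-0.044 - 2.183102) / (-2.382) = 0.935,   |z_2| = 0.935.
Moduli of all roots: 0.8980, 0.9350.
All moduli strictly greater than 1? No.
Verdict: Not stationary.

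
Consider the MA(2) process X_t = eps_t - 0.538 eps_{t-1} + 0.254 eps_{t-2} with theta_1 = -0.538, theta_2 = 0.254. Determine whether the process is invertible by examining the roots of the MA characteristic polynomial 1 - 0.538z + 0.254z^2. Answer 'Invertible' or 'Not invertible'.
\text{Invertible}

The MA(q) characteristic polynomial is P(z) = 1 - 0.538z + 0.254z^2.
Invertibility requires all roots to lie outside the unit circle, i.e. |z| > 1 for every root.
Set 1 + (-0.538) z + (0.254) z^2 = 0, i.e. a z^2 + b z + c = 0 with a = 0.254, b = -0.538, c = 1.
Discriminant D = b^2 - 4ac = (-0.538)^2 - 4*(0.254)*1 = 0.289444 - (1.016) = -0.726556.
D < 0, so the roots are the complex-conjugate pair z = (-b +/- i sqrt(-D)) / (2a) = 1.0591 +/- 1.6779i.
For a conjugate pair |z|^2 = z * conj(z) = (product of roots) = c/a = 1/(0.254) = 3.937008, so |z| = sqrt(3.937008) = 1.9842 for both roots.
Moduli of all roots: 1.9842, 1.9842.
All moduli strictly greater than 1? Yes.
Verdict: Invertible.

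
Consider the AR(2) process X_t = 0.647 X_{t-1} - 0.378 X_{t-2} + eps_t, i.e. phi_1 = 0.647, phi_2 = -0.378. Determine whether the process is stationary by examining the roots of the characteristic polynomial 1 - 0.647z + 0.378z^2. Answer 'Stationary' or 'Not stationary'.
\text{Stationary}

The AR(p) characteristic polynomial is P(z) = 1 - 0.647z + 0.378z^2.
Stationarity requires all roots to lie outside the unit circle, i.e. |z| > 1 for every root.
Set 1 + (-0.647) z + (0.378) z^2 = 0, i.e. a z^2 + b z + c = 0 with a = 0.378, b = -0.647, c = 1.
Discriminant D = b^2 - 4ac = (-0.647)^2 - 4*(0.378)*1 = 0.418609 - (1.512) = -1.093391.
D < 0, so the roots are the complex-conjugate pair z = (-b +/- i sqrt(-D)) / (2a) = 0.8558 +/- 1.3831i.
For a conjugate pair |z|^2 = z * conj(z) = (product of roots) = c/a = 1/(0.378) = 2.645503, so |z| = sqrt(2.645503) = 1.6265 for both roots.
Moduli of all roots: 1.6265, 1.6265.
All moduli strictly greater than 1? Yes.
Verdict: Stationary.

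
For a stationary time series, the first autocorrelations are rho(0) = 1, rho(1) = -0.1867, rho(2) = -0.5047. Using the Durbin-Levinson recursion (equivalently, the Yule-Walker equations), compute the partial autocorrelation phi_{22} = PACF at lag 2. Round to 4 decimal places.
\phi_{22} = -0.5590

The PACF at lag k is phi_{kk}, the last component of the solution
to the Yule-Walker system G_k phi = r_k where
  (G_k)_{ij} = rho(|i - j|), (r_k)_i = rho(i), i,j = 1..k.
Equivalently, Durbin-Levinson gives phi_{kk} iteratively:
  phi_{11} = rho(1)
  phi_{kk} = [rho(k) - sum_{j=1..k-1} phi_{k-1,j} rho(k-j)]
            / [1 - sum_{j=1..k-1} phi_{k-1,j} rho(j)],
  phi_{k,j} = phi_{k-1,j} - phi_{kk} phi_{k-1,k-j},  j = 1..k-1.
Step k = 1:
  phi_11 = rho(1) = -0.1867.
Step k = 2:
  phi_22 = [rho(2) - phi_11 rho(1)] / [1 - phi_11 rho(1)] = [-0.5047 - (-0.1867)(-0.1867)] / [1 - (-0.1867)(-0.1867)]
         = -0.53955689 / 0.96514311 = -0.559.
Therefore phi_{22} = -0.5590.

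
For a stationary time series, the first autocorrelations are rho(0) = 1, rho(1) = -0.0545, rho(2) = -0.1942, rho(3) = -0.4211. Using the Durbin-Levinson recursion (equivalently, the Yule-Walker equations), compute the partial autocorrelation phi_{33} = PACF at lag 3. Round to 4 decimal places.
\phi_{33} = -0.4640

The PACF at lag k is phi_{kk}, the last component of the solution
to the Yule-Walker system G_k phi = r_k where
  (G_k)_{ij} = rho(|i - j|), (r_k)_i = rho(i), i,j = 1..k.
Equivalently, Durbin-Levinson gives phi_{kk} iteratively:
  phi_{11} = rho(1)
  phi_{kk} = [rho(k) - sum_{j=1..k-1} phi_{k-1,j} rho(k-j)]
            / [1 - sum_{j=1..k-1} phi_{k-1,j} rho(j)],
  phi_{k,j} = phi_{k-1,j} - phi_{kk} phi_{k-1,k-j},  j = 1..k-1.
Step k = 1:
  phi_11 = rho(1) = -0.0545.
Step k = 2:
  phi_22 = [rho(2) - phi_11 rho(1)] / [1 - phi_11 rho(1)] = [-0.1942 - (-0.0545)(-0.0545)] / [1 - (-0.0545)(-0.0545)]
         = -0.19717025 / 0.99702975 = -0.197758.
  Update: phi_21 = phi_11 - phi_22 phi_11 = -0.0545 - (-0.197758)(-0.0545) = -0.065278.
Step k = 3:
  phi_33 = [rho(3) - phi_21 rho(2) - phi_22 rho(1)] / [1 - phi_21 rho(1) - phi_22 rho(2)]
    numerator   = -0.4211 - (-0.065278)(-0.1942) - (-0.197758)(-0.0545) = -0.44455474
    denominator = 1 - (-0.065278)(-0.0545) - (-0.197758)(-0.1942) = 0.95803783
  phi_33 = -0.44455474 / 0.95803783 = -0.464.
Therefore phi_{33} = -0.4640.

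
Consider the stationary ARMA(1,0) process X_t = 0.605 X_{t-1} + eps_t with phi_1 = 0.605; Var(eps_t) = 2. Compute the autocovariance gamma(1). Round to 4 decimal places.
\gamma(1) = 1.9086

Multiply the model equation by X_{t-k} and take expectations. With theta_0 = psi_0 = 1 and psi_j the MA(infinity) weights, this gives
  gamma(k) - sum_i phi_i gamma(k-i) = c_k,
  c_k = sigma^2 * sum_{j=k..q} theta_j psi_{j-k}   (c_k = 0 for k > q),
using gamma(-m) = gamma(m).
Pure AR (q = 0): c_0 = sigma^2 = 2, c_k = 0 for k >= 1.
Equations for k = 0 and k = 1 (AR order 1):
  gamma(0) = phi_1 gamma(1) + c_0
  gamma(1) = phi_1 gamma(0) + c_1
Substituting the second into the first: gamma(0) (1 - phi_1^2) = c_0 + phi_1 c_1, so
  gamma(0) = c_0 / (1 - phi_1^2) = 2 / (1 - (0.605)^2) = 2 / 0.633975 = 3.154699.
  gamma(1) = phi_1 gamma(0) = (0.605)(3.154699) = 1.908593.
Therefore gamma(1) = 1.9086 (to 4 decimal places).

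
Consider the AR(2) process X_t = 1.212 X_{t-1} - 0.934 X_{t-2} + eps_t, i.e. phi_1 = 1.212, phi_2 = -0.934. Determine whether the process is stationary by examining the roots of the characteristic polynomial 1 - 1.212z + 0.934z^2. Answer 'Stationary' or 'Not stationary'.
\text{Stationary}

The AR(p) characteristic polynomial is P(z) = 1 - 1.212z + 0.934z^2.
Stationarity requires all roots to lie outside the unit circle, i.e. |z| > 1 for every root.
Set 1 + (-1.212) z + (0.934) z^2 = 0, i.e. a z^2 + b z + c = 0 with a = 0.934, b = -1.212, c = 1.
Discriminant D = b^2 - 4ac = (-1.212)^2 - 4*(0.934)*1 = 1.468944 - (3.736) = -2.267056.
D < 0, so the roots are the complex-conjugate pair z = (-b +/- i sqrt(-D)) / (2a) = 0.6488 +/- 0.806i.
For a conjugate pair |z|^2 = z * conj(z) = (product of roots) = c/a = 1/(0.934) = 1.070664, so |z| = sqrt(1.070664) = 1.0347 for both roots.
Moduli of all roots: 1.0347, 1.0347.
All moduli strictly greater than 1? Yes.
Verdict: Stationary.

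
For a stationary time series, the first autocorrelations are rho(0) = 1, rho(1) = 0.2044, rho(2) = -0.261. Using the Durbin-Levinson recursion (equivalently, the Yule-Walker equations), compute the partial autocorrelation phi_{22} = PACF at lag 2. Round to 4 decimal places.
\phi_{22} = -0.3160

The PACF at lag k is phi_{kk}, the last component of the solution
to the Yule-Walker system G_k phi = r_k where
  (G_k)_{ij} = rho(|i - j|), (r_k)_i = rho(i), i,j = 1..k.
Equivalently, Durbin-Levinson gives phi_{kk} iteratively:
  phi_{11} = rho(1)
  phi_{kk} = [rho(k) - sum_{j=1..k-1} phi_{k-1,j} rho(k-j)]
            / [1 - sum_{j=1..k-1} phi_{k-1,j} rho(j)],
  phi_{k,j} = phi_{k-1,j} - phi_{kk} phi_{k-1,k-j},  j = 1..k-1.
Step k = 1:
  phi_11 = rho(1) = 0.2044.
Step k = 2:
  phi_22 = [rho(2) - phi_11 rho(1)] / [1 - phi_11 rho(1)] = [-0.261 - (0.2044)(0.2044)] / [1 - (0.2044)(0.2044)]
         = -0.30277936 / 0.95822064 = -0.316.
Therefore phi_{22} = -0.3160.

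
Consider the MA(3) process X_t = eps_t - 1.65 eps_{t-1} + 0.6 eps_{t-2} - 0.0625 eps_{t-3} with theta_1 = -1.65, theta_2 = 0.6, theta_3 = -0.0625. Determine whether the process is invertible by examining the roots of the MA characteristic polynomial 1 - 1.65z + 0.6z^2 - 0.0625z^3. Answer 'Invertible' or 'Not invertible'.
\text{Not invertible}

The MA(q) characteristic polynomial is P(z) = 1 - 1.65z + 0.6z^2 - 0.0625z^3.
Invertibility requires all roots to lie outside the unit circle, i.e. |z| > 1 for every root.
Degree 3: look for a simple real root z0 first, then factor out (1 - z/z0) and solve the remaining quadratic.
Testing z0 = 4: P(4) = 1 + (-1.65)(4) + (0.6)(4)^2 + (-0.0625)(4)^3
  = 1 + (-6.6) + (9.6) + (-4) = 0.  So z_0 = 4 is a root, |z_0| = 4.
Divide out the factor (1 - 0.25 z) = (1 - z/z0) (since 1/z0 = 0.25):
  P(z) = (1 - 0.25 z)(1 + (-1.4) z + (0.25) z^2)
  [check: z-coef -1.4 - (0.25) = -1.65; z^2-coef 0.25 - (0.25)(-1.4) = 0.6; z^3-coef -(0.25)(0.25) = -0.0625.]
Remaining roots from the quadratic factor 1 + (-1.4) z + (0.25) z^2:
  Set 1 + (-1.4) z + (0.25) z^2 = 0, i.e. a z^2 + b z + c = 0 with a = 0.25, b = -1.4, c = 1.
  Discriminant D = b^2 - 4ac = (-1.4)^2 - 4*(0.25)*1 = 1.96 - (1) = 0.96.
  D >= 0, so the roots are real: z = (-b +/- sqrt(D)) / (2a) = (1.4 +/- 0.979796) / (0.5).
    z_1 = (1.4 + 0.979796) / (0.5) = 4.7596,   |z_1| = 4.7596.
    z_2 = (1.4 - 0.979796) / (0.5) = 0.8404,   |z_2| = 0.8404.
Moduli of all roots: 4.0000, 4.7596, 0.8404.
All moduli strictly greater than 1? No.
Verdict: Not invertible.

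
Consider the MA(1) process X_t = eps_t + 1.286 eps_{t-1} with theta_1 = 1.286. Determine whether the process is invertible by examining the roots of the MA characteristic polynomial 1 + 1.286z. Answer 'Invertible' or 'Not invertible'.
\text{Not invertible}

The MA(q) characteristic polynomial is P(z) = 1 + 1.286z.
Invertibility requires all roots to lie outside the unit circle, i.e. |z| > 1 for every root.
This is linear in z: 1 + (1.286) z = 0  =>  z = -1/(1.286) = -0.777605,  |z| = 0.777605.
Moduli of all roots: 0.7776.
All moduli strictly greater than 1? No.
Verdict: Not invertible.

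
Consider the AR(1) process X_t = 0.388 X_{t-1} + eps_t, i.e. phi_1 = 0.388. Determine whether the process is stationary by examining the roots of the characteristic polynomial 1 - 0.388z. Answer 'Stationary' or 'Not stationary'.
\text{Stationary}

The AR(p) characteristic polynomial is P(z) = 1 - 0.388z.
Stationarity requires all roots to lie outside the unit circle, i.e. |z| > 1 for every root.
This is linear in z: 1 + (-0.388) z = 0  =>  z = -1/(-0.388) = 2.57732,  |z| = 2.57732.
Moduli of all roots: 2.5773.
All moduli strictly greater than 1? Yes.
Verdict: Stationary.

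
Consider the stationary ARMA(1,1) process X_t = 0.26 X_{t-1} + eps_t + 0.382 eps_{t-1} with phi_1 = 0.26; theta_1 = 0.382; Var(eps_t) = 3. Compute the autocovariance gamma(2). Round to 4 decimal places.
\gamma(2) = 0.5904

Multiply the model equation by X_{t-k} and take expectations. With theta_0 = psi_0 = 1 and psi_j the MA(infinity) weights, this gives
  gamma(k) - sum_i phi_i gamma(k-i) = c_k,
  c_k = sigma^2 * sum_{j=k..q} theta_j psi_{j-k}   (c_k = 0 for k > q),
using gamma(-m) = gamma(m).
psi-weights needed (psi_j = theta_j + sum_i phi_i psi_{j-i}):
  psi_1 = theta_1 + phi_1 = 0.382 + (0.26) = 0.642
Right-hand sides:
  c_0 = sigma^2 (1 + theta_1 psi_1) = 3 * (1 + (0.382)(0.642)) = 3 * 1.245244 = 3.735732
  c_1 = sigma^2 theta_1 = 3 * (0.382) = 1.146
  c_2 = 0
Equations for k = 0 and k = 1 (AR order 1):
  gamma(0) = phi_1 gamma(1) + c_0
  gamma(1) = phi_1 gamma(0) + c_1
Substituting the second into the first: gamma(0) (1 - phi_1^2) = c_0 + phi_1 c_1, so
  gamma(0) = (c_0 + phi_1 c_1) / (1 - phi_1^2) = (3.735732 + (0.26)(1.146)) / (1 - (0.26)^2) = 4.033692 / 0.9324 = 4.326139.
  gamma(1) = phi_1 gamma(0) + c_1 = (0.26)(4.326139) + (1.146) = 2.270796.
For k = 2 (> q): gamma(2) = phi_1 gamma(1) = (0.26)(2.270796) = 0.590407.
Therefore gamma(2) = 0.5904 (to 4 decimal places).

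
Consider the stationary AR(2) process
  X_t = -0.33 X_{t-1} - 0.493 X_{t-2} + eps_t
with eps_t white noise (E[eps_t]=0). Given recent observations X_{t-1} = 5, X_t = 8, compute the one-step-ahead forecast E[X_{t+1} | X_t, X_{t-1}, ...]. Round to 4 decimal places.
E[X_{t+1} \mid \mathcal F_t] = -5.1050

For an AR(p) model X_t = c + sum_i phi_i X_{t-i} + eps_t, the
one-step-ahead conditional mean is
  E[X_{t+1} | X_t, ...] = c + sum_i phi_i X_{t+1-i}.
Substitute known values:
  E[X_{t+1} | ...] = (-0.33) * (8) + (-0.493) * (5)
                   = -5.1050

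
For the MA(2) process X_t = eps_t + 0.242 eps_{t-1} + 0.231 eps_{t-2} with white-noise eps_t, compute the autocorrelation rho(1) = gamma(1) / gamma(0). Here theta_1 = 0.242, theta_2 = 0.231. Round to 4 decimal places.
\rho(1) = 0.2679

For an MA(q) process with theta_0 = 1, the autocovariance is
  gamma(k) = sigma^2 * sum_{i=0..q-k} theta_i * theta_{i+k},
and rho(k) = gamma(k) / gamma(0). Sigma^2 cancels.
  numerator   = (1)*(0.242) + (0.242)*(0.231) = 0.297902.
  denominator = (1)^2 + (0.242)^2 + (0.231)^2 = 1.111925.
  rho(1) = 0.297902 / 1.111925 = 0.2679.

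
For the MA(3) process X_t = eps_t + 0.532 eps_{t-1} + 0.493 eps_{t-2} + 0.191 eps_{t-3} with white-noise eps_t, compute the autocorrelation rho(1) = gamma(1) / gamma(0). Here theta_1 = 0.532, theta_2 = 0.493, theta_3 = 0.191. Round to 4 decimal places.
\rho(1) = 0.5686

For an MA(q) process with theta_0 = 1, the autocovariance is
  gamma(k) = sigma^2 * sum_{i=0..q-k} theta_i * theta_{i+k},
and rho(k) = gamma(k) / gamma(0). Sigma^2 cancels.
  numerator   = (1)*(0.532) + (0.532)*(0.493) + (0.493)*(0.191) = 0.888439.
  denominator = (1)^2 + (0.532)^2 + (0.493)^2 + (0.191)^2 = 1.562554.
  rho(1) = 0.888439 / 1.562554 = 0.5686.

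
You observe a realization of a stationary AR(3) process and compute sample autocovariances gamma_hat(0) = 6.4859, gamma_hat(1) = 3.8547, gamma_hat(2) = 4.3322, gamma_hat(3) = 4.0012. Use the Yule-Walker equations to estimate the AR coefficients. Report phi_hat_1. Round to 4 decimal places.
\hat\phi_{1} = 0.1830

The Yule-Walker equations for an AR(p) process read, in matrix form,
  Gamma_p phi = r_p,   with   (Gamma_p)_{ij} = gamma(|i - j|),
                       (r_p)_i = gamma(i),   i,j = 1..p.
Substitute the sample gammas (Toeplitz matrix and right-hand side of size 3):
  Gamma_p = [[6.4859, 3.8547, 4.3322], [3.8547, 6.4859, 3.8547], [4.3322, 3.8547, 6.4859]]
  r_p     = [3.8547, 4.3322, 4.0012]
Written out (R1..R3):
  (R1) 6.4859 phi_1 + 3.8547 phi_2 + 4.3322 phi_3 = 3.8547
  (R2) 3.8547 phi_1 + 6.4859 phi_2 + 3.8547 phi_3 = 4.3322
  (R3) 4.3322 phi_1 + 3.8547 phi_2 + 6.4859 phi_3 = 4.0012
Gaussian elimination:
  R2 <- R2 - (3.8547/6.4859) R1 = R2 - (0.59432) R1:  4.194975 phi_2 + 1.279987 phi_3 = 2.041275
  R3 <- R3 - (4.3322/6.4859) R1 = R3 - (0.667941) R1:  1.279987 phi_2 + 3.592245 phi_3 = 1.426487
  R3 <- R3 - (1.279987/4.194975) R2 = R3 - (0.305124) R2:  3.20169 phi_3 = 0.803645
Back-substitution:
  phi_hat_3 = 0.803645 / 3.20169 = 0.251007
  phi_hat_2 = (2.041275 - (1.279987)(0.251007)) / 4.194975 = 0.410012
  phi_hat_1 = (3.8547 - (3.8547)(0.410012) - (4.3322)(0.251007)) / 6.4859 = 0.182984
So phi_hat = [0.1830, 0.4100, 0.2510].
Therefore phi_hat_1 = 0.1830.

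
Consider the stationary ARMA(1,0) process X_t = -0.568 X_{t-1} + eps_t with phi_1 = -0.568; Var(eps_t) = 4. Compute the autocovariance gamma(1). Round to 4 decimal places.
\gamma(1) = -3.3541

Multiply the model equation by X_{t-k} and take expectations. With theta_0 = psi_0 = 1 and psi_j the MA(infinity) weights, this gives
  gamma(k) - sum_i phi_i gamma(k-i) = c_k,
  c_k = sigma^2 * sum_{j=k..q} theta_j psi_{j-k}   (c_k = 0 for k > q),
using gamma(-m) = gamma(m).
Pure AR (q = 0): c_0 = sigma^2 = 4, c_k = 0 for k >= 1.
Equations for k = 0 and k = 1 (AR order 1):
  gamma(0) = phi_1 gamma(1) + c_0
  gamma(1) = phi_1 gamma(0) + c_1
Substituting the second into the first: gamma(0) (1 - phi_1^2) = c_0 + phi_1 c_1, so
  gamma(0) = c_0 / (1 - phi_1^2) = 4 / (1 - (-0.568)^2) = 4 / 0.677376 = 5.90514.
  gamma(1) = phi_1 gamma(0) = (-0.568)(5.90514) = -3.354119.
Therefore gamma(1) = -3.3541 (to 4 decimal places).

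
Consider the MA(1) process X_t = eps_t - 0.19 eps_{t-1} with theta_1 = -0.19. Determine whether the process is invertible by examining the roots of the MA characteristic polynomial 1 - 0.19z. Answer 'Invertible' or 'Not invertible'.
\text{Invertible}

The MA(q) characteristic polynomial is P(z) = 1 - 0.19z.
Invertibility requires all roots to lie outside the unit circle, i.e. |z| > 1 for every root.
This is linear in z: 1 + (-0.19) z = 0  =>  z = -1/(-0.19) = 5.263158,  |z| = 5.263158.
Moduli of all roots: 5.2632.
All moduli strictly greater than 1? Yes.
Verdict: Invertible.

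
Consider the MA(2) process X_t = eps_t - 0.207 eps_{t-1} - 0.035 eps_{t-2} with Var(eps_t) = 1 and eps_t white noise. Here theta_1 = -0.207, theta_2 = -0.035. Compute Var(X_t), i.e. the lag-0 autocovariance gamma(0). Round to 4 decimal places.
\gamma(0) = 1.0441

For an MA(q) process X_t = eps_t + sum_i theta_i eps_{t-i} with
Var(eps_t) = sigma^2, the variance is
  gamma(0) = sigma^2 * (1 + sum_i theta_i^2).
  sum_i theta_i^2 = (-0.207)^2 + (-0.035)^2 = 0.042849 + 0.001225 = 0.044074.
  gamma(0) = 1 * (1 + 0.044074) = 1 * 1.044074 = 1.044074, which rounds to 1.0441.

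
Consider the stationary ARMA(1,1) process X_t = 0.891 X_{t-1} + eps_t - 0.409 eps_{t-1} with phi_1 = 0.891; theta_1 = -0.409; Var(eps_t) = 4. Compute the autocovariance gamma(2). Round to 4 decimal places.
\gamma(2) = 5.2971

Multiply the model equation by X_{t-k} and take expectations. With theta_0 = psi_0 = 1 and psi_j the MA(infinity) weights, this gives
  gamma(k) - sum_i phi_i gamma(k-i) = c_k,
  c_k = sigma^2 * sum_{j=k..q} theta_j psi_{j-k}   (c_k = 0 for k > q),
using gamma(-m) = gamma(m).
psi-weights needed (psi_j = theta_j + sum_i phi_i psi_{j-i}):
  psi_1 = theta_1 + phi_1 = -0.409 + (0.891) = 0.482
Right-hand sides:
  c_0 = sigma^2 (1 + theta_1 psi_1) = 4 * (1 + (-0.409)(0.482)) = 4 * 0.802862 = 3.211448
  c_1 = sigma^2 theta_1 = 4 * (-0.409) = -1.636
  c_2 = 0
Equations for k = 0 and k = 1 (AR order 1):
  gamma(0) = phi_1 gamma(1) + c_0
  gamma(1) = phi_1 gamma(0) + c_1
Substituting the second into the first: gamma(0) (1 - phi_1^2) = c_0 + phi_1 c_1, so
  gamma(0) = (c_0 + phi_1 c_1) / (1 - phi_1^2) = (3.211448 + (0.891)(-1.636)) / (1 - (0.891)^2) = 1.753772 / 0.206119 = 8.508541.
  gamma(1) = phi_1 gamma(0) + c_1 = (0.891)(8.508541) + (-1.636) = 5.94511.
For k = 2 (> q): gamma(2) = phi_1 gamma(1) = (0.891)(5.94511) = 5.297093.
Therefore gamma(2) = 5.2971 (to 4 decimal places).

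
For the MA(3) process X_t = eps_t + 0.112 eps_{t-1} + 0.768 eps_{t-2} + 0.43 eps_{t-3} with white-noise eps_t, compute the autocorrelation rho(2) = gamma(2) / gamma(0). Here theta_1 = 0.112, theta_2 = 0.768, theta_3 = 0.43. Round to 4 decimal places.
\rho(2) = 0.4567

For an MA(q) process with theta_0 = 1, the autocovariance is
  gamma(k) = sigma^2 * sum_{i=0..q-k} theta_i * theta_{i+k},
and rho(k) = gamma(k) / gamma(0). Sigma^2 cancels.
  numerator   = (1)*(0.768) + (0.112)*(0.43) = 0.81616.
  denominator = (1)^2 + (0.112)^2 + (0.768)^2 + (0.43)^2 = 1.787268.
  rho(2) = 0.81616 / 1.787268 = 0.4567.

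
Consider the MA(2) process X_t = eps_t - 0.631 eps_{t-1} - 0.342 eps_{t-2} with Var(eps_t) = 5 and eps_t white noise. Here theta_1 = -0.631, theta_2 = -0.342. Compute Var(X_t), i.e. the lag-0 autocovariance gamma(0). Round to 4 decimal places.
\gamma(0) = 7.5756

For an MA(q) process X_t = eps_t + sum_i theta_i eps_{t-i} with
Var(eps_t) = sigma^2, the variance is
  gamma(0) = sigma^2 * (1 + sum_i theta_i^2).
  sum_i theta_i^2 = (-0.631)^2 + (-0.342)^2 = 0.398161 + 0.116964 = 0.515125.
  gamma(0) = 5 * (1 + 0.515125) = 5 * 1.515125 = 7.575625, which rounds to 7.5756.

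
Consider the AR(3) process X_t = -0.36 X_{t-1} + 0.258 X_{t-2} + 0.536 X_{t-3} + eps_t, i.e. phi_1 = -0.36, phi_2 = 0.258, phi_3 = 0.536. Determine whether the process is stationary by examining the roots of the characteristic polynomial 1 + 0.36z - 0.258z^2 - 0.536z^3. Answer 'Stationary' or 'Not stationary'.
\text{Stationary}

The AR(p) characteristic polynomial is P(z) = 1 + 0.36z - 0.258z^2 - 0.536z^3.
Stationarity requires all roots to lie outside the unit circle, i.e. |z| > 1 for every root.
Degree 3: look for a simple real root z0 first, then factor out (1 - z/z0) and solve the remaining quadratic.
Testing z0 = 1.25: P(1.25) = 1 + (0.36)(1.25) + (-0.258)(1.25)^2 + (-0.536)(1.25)^3
  = 1 + (0.45) + (-0.403125) + (-1.046875) = 0.  So z_0 = 1.25 is a root, |z_0| = 1.25.
Divide out the factor (1 - 0.8 z) = (1 - z/z0) (since 1/z0 = 0.8):
  P(z) = (1 - 0.8 z)(1 + (1.16) z + (0.67) z^2)
  [check: z-coef 1.16 - (0.8) = 0.36; z^2-coef 0.67 - (0.8)(1.16) = -0.258; z^3-coef -(0.8)(0.67) = -0.536.]
Remaining roots from the quadratic factor 1 + (1.16) z + (0.67) z^2:
  Set 1 + (1.16) z + (0.67) z^2 = 0, i.e. a z^2 + b z + c = 0 with a = 0.67, b = 1.16, c = 1.
  Discriminant D = b^2 - 4ac = (1.16)^2 - 4*(0.67)*1 = 1.3456 - (2.68) = -1.3344.
  D < 0, so the roots are the complex-conjugate pair z = (-b +/- i sqrt(-D)) / (2a) = -0.8657 +/- 0.8621i.
  For a conjugate pair |z|^2 = z * conj(z) = (product of roots) = c/a = 1/(0.67) = 1.492537, so |z| = sqrt(1.492537) = 1.2217 for both roots.
Moduli of all roots: 1.2500, 1.2217, 1.2217.
All moduli strictly greater than 1? Yes.
Verdict: Stationary.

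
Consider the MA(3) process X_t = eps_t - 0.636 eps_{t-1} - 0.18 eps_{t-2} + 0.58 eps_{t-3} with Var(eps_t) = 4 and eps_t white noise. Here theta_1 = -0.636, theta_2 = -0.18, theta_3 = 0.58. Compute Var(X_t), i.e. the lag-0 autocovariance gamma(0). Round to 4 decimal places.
\gamma(0) = 7.0932

For an MA(q) process X_t = eps_t + sum_i theta_i eps_{t-i} with
Var(eps_t) = sigma^2, the variance is
  gamma(0) = sigma^2 * (1 + sum_i theta_i^2).
  sum_i theta_i^2 = (-0.636)^2 + (-0.18)^2 + (0.58)^2 = 0.404496 + 0.0324 + 0.3364 = 0.773296.
  gamma(0) = 4 * (1 + 0.773296) = 4 * 1.773296 = 7.093184, which rounds to 7.0932.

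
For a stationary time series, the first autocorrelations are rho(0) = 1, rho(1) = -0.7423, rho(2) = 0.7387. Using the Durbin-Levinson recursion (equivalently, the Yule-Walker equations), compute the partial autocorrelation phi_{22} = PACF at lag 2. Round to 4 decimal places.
\phi_{22} = 0.4180

The PACF at lag k is phi_{kk}, the last component of the solution
to the Yule-Walker system G_k phi = r_k where
  (G_k)_{ij} = rho(|i - j|), (r_k)_i = rho(i), i,j = 1..k.
Equivalently, Durbin-Levinson gives phi_{kk} iteratively:
  phi_{11} = rho(1)
  phi_{kk} = [rho(k) - sum_{j=1..k-1} phi_{k-1,j} rho(k-j)]
            / [1 - sum_{j=1..k-1} phi_{k-1,j} rho(j)],
  phi_{k,j} = phi_{k-1,j} - phi_{kk} phi_{k-1,k-j},  j = 1..k-1.
Step k = 1:
  phi_11 = rho(1) = -0.7423.
Step k = 2:
  phi_22 = [rho(2) - phi_11 rho(1)] / [1 - phi_11 rho(1)] = [0.7387 - (-0.7423)(-0.7423)] / [1 - (-0.7423)(-0.7423)]
         = 0.18769071 / 0.44899071 = 0.418.
Therefore phi_{22} = 0.4180.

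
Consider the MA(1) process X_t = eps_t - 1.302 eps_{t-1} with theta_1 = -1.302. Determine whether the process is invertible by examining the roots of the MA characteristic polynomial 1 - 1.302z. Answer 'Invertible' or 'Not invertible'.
\text{Not invertible}

The MA(q) characteristic polynomial is P(z) = 1 - 1.302z.
Invertibility requires all roots to lie outside the unit circle, i.e. |z| > 1 for every root.
This is linear in z: 1 + (-1.302) z = 0  =>  z = -1/(-1.302) = 0.768049,  |z| = 0.768049.
Moduli of all roots: 0.7680.
All moduli strictly greater than 1? No.
Verdict: Not invertible.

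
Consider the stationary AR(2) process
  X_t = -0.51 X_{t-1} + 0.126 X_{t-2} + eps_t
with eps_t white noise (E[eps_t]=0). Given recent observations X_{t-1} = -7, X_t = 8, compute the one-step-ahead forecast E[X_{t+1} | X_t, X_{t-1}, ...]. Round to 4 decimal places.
E[X_{t+1} \mid \mathcal F_t] = -4.9620

For an AR(p) model X_t = c + sum_i phi_i X_{t-i} + eps_t, the
one-step-ahead conditional mean is
  E[X_{t+1} | X_t, ...] = c + sum_i phi_i X_{t+1-i}.
Substitute known values:
  E[X_{t+1} | ...] = (-0.51) * (8) + (0.126) * (-7)
                   = -4.9620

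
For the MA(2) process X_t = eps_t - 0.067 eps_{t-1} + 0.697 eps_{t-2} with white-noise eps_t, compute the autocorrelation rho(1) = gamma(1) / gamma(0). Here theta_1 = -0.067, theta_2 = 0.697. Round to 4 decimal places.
\rho(1) = -0.0763

For an MA(q) process with theta_0 = 1, the autocovariance is
  gamma(k) = sigma^2 * sum_{i=0..q-k} theta_i * theta_{i+k},
and rho(k) = gamma(k) / gamma(0). Sigma^2 cancels.
  numerator   = (1)*(-0.067) + (-0.067)*(0.697) = -0.113699.
  denominator = (1)^2 + (-0.067)^2 + (0.697)^2 = 1.490298.
  rho(1) = -0.113699 / 1.490298 = -0.0763.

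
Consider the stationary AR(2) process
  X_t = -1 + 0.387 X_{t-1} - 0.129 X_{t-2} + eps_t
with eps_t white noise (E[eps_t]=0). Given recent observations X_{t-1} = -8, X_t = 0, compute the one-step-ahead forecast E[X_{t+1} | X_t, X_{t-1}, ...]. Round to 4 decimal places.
E[X_{t+1} \mid \mathcal F_t] = 0.0320

For an AR(p) model X_t = c + sum_i phi_i X_{t-i} + eps_t, the
one-step-ahead conditional mean is
  E[X_{t+1} | X_t, ...] = c + sum_i phi_i X_{t+1-i}.
Substitute known values:
  E[X_{t+1} | ...] = -1 + (0.387) * (0) + (-0.129) * (-8)
                   = 0.0320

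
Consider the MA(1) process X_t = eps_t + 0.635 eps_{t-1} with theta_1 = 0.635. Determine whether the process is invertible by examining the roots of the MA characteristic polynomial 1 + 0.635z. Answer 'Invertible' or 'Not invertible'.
\text{Invertible}

The MA(q) characteristic polynomial is P(z) = 1 + 0.635z.
Invertibility requires all roots to lie outside the unit circle, i.e. |z| > 1 for every root.
This is linear in z: 1 + (0.635) z = 0  =>  z = -1/(0.635) = -1.574803,  |z| = 1.574803.
Moduli of all roots: 1.5748.
All moduli strictly greater than 1? Yes.
Verdict: Invertible.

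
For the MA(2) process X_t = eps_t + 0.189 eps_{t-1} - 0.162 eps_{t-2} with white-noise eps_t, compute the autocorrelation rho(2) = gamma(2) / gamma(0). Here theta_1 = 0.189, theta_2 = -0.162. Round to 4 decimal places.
\rho(2) = -0.1525

For an MA(q) process with theta_0 = 1, the autocovariance is
  gamma(k) = sigma^2 * sum_{i=0..q-k} theta_i * theta_{i+k},
and rho(k) = gamma(k) / gamma(0). Sigma^2 cancels.
  numerator   = (1)*(-0.162) = -0.162.
  denominator = (1)^2 + (0.189)^2 + (-0.162)^2 = 1.061965.
  rho(2) = -0.162 / 1.061965 = -0.1525.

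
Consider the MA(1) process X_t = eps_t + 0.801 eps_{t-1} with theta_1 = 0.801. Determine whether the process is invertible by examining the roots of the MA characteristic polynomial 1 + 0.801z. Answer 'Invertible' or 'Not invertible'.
\text{Invertible}

The MA(q) characteristic polynomial is P(z) = 1 + 0.801z.
Invertibility requires all roots to lie outside the unit circle, i.e. |z| > 1 for every root.
This is linear in z: 1 + (0.801) z = 0  =>  z = -1/(0.801) = -1.248439,  |z| = 1.248439.
Moduli of all roots: 1.2484.
All moduli strictly greater than 1? Yes.
Verdict: Invertible.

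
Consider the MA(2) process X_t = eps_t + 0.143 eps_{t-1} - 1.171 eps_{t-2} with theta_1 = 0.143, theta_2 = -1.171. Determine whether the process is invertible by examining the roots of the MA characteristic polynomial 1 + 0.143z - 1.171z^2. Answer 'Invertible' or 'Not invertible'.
\text{Not invertible}

The MA(q) characteristic polynomial is P(z) = 1 + 0.143z - 1.171z^2.
Invertibility requires all roots to lie outside the unit circle, i.e. |z| > 1 for every root.
Set 1 + (0.143) z + (-1.171) z^2 = 0, i.e. a z^2 + b z + c = 0 with a = -1.171, b = 0.143, c = 1.
Discriminant D = b^2 - 4ac = (0.143)^2 - 4*(-1.171)*1 = 0.020449 - (-4.684) = 4.704449.
D >= 0, so the roots are real: z = (-b +/- sqrt(D)) / (2a) = (-0.143 +/- 2.168974) / (-2.342).
  z_1 = (-0.143 + 2.168974) / (-2.342) = -0.8651,   |z_1| = 0.8651.
  z_2 = (-0.143 - 2.168974) / (-2.342) = 0.9872,   |z_2| = 0.9872.
Moduli of all roots: 0.8651, 0.9872.
All moduli strictly greater than 1? No.
Verdict: Not invertible.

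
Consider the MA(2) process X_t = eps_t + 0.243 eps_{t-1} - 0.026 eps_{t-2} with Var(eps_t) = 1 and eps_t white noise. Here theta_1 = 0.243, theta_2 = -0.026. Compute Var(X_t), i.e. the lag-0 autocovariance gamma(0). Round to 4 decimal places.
\gamma(0) = 1.0597

For an MA(q) process X_t = eps_t + sum_i theta_i eps_{t-i} with
Var(eps_t) = sigma^2, the variance is
  gamma(0) = sigma^2 * (1 + sum_i theta_i^2).
  sum_i theta_i^2 = (0.243)^2 + (-0.026)^2 = 0.059049 + 0.000676 = 0.059725.
  gamma(0) = 1 * (1 + 0.059725) = 1 * 1.059725 = 1.059725, which rounds to 1.0597.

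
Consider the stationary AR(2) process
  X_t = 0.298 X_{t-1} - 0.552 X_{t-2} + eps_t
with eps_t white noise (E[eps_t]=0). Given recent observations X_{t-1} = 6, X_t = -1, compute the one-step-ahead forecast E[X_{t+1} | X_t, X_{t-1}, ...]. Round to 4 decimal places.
E[X_{t+1} \mid \mathcal F_t] = -3.6100

For an AR(p) model X_t = c + sum_i phi_i X_{t-i} + eps_t, the
one-step-ahead conditional mean is
  E[X_{t+1} | X_t, ...] = c + sum_i phi_i X_{t+1-i}.
Substitute known values:
  E[X_{t+1} | ...] = (0.298) * (-1) + (-0.552) * (6)
                   = -3.6100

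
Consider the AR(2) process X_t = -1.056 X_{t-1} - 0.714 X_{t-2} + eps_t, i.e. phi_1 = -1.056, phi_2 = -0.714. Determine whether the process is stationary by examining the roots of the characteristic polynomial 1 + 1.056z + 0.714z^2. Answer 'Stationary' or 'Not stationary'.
\text{Stationary}

The AR(p) characteristic polynomial is P(z) = 1 + 1.056z + 0.714z^2.
Stationarity requires all roots to lie outside the unit circle, i.e. |z| > 1 for every root.
Set 1 + (1.056) z + (0.714) z^2 = 0, i.e. a z^2 + b z + c = 0 with a = 0.714, b = 1.056, c = 1.
Discriminant D = b^2 - 4ac = (1.056)^2 - 4*(0.714)*1 = 1.115136 - (2.856) = -1.740864.
D < 0, so the roots are the complex-conjugate pair z = (-b +/- i sqrt(-D)) / (2a) = -0.7395 +/- 0.924i.
For a conjugate pair |z|^2 = z * conj(z) = (product of roots) = c/a = 1/(0.714) = 1.40056, so |z| = sqrt(1.40056) = 1.1835 for both roots.
Moduli of all roots: 1.1835, 1.1835.
All moduli strictly greater than 1? Yes.
Verdict: Stationary.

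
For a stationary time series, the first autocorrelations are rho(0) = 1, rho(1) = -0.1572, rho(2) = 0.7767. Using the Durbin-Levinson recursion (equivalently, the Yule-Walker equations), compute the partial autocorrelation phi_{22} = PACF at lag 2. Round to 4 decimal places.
\phi_{22} = 0.7710

The PACF at lag k is phi_{kk}, the last component of the solution
to the Yule-Walker system G_k phi = r_k where
  (G_k)_{ij} = rho(|i - j|), (r_k)_i = rho(i), i,j = 1..k.
Equivalently, Durbin-Levinson gives phi_{kk} iteratively:
  phi_{11} = rho(1)
  phi_{kk} = [rho(k) - sum_{j=1..k-1} phi_{k-1,j} rho(k-j)]
            / [1 - sum_{j=1..k-1} phi_{k-1,j} rho(j)],
  phi_{k,j} = phi_{k-1,j} - phi_{kk} phi_{k-1,k-j},  j = 1..k-1.
Step k = 1:
  phi_11 = rho(1) = -0.1572.
Step k = 2:
  phi_22 = [rho(2) - phi_11 rho(1)] / [1 - phi_11 rho(1)] = [0.7767 - (-0.1572)(-0.1572)] / [1 - (-0.1572)(-0.1572)]
         = 0.75198816 / 0.97528816 = 0.771.
Therefore phi_{22} = 0.7710.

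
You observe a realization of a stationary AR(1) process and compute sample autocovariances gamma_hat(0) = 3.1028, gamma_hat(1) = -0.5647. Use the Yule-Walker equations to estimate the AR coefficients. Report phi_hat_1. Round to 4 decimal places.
\hat\phi_{1} = -0.1820

The Yule-Walker equations for an AR(p) process read, in matrix form,
  Gamma_p phi = r_p,   with   (Gamma_p)_{ij} = gamma(|i - j|),
                       (r_p)_i = gamma(i),   i,j = 1..p.
Substitute the sample gammas (Toeplitz matrix and right-hand side of size 1):
  Gamma_p = [[3.1028]]
  r_p     = [-0.5647]
With p = 1 this is the single equation gamma(0) phi_1 = gamma(1):
  phi_hat_1 = gamma(1) / gamma(0) = -0.5647 / 3.1028 = -0.1820.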